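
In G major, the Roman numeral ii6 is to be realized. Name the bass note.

ii in G major has root A; the chord is A-C-E.
The figure 6 means first inversion — the third is in the bass.

C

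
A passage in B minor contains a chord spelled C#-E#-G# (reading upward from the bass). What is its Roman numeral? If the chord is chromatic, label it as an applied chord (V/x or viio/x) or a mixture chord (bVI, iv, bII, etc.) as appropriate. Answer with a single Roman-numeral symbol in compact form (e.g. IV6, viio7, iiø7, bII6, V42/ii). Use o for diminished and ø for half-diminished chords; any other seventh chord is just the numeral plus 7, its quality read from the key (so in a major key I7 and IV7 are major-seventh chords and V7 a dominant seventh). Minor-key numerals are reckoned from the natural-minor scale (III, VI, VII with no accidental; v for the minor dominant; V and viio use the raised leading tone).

V/V

The pitches C#-E#-G# form a major triad rooted on C#.
C# is not a diatonic chord root with this quality in B minor, but it lies a perfect fifth above F# (V), so the chord functions as an applied dominant of V.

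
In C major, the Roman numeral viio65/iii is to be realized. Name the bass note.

The applied chord viio65/iii is rooted on D#: D#-F#-A-C.
The figure 65 means first inversion — the third is in the bass.

F#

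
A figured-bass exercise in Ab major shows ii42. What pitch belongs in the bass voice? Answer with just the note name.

Ab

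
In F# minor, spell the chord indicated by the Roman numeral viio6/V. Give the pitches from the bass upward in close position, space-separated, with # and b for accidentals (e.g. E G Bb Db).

The slash marks an applied leading-tone chord: viio of V. In F# minor, V is C#, so the leading tone to it is B#, a half step below.
Building a diminished triad on B# gives B#-D#-F#.
With the 6 figure the chord is in first inversion; from the bass D# upward in close position it reads D#-F#-B#.

D# F# B#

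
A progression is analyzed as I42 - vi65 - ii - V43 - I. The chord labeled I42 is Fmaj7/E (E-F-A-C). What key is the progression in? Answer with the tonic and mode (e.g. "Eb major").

The chord Fmaj7/E is a major seventh chord rooted on F; its label is I42.
If F is scale degree 1 and the mode makes that degree carry a major seventh chord, the tonic is F and the mode is major.

F major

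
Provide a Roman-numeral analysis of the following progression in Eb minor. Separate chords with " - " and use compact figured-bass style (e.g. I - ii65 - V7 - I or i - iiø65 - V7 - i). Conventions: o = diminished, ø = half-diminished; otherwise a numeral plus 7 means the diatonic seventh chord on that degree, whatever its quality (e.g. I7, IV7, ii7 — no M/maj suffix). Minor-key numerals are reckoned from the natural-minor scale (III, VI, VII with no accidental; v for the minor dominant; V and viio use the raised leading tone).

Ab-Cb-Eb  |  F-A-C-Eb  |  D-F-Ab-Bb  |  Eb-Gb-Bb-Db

Ab-Cb-Eb has root Ab, degree 4 in Eb minor, so iv.
F-A-C-Eb is the secondary dominant of V (dominant seventh chord on F): V7/V.
D-F-Ab-Bb: root Bb is the dominant; dominant seventh chord there is V65.
Eb-Gb-Bb-Db: root Eb is the tonic; minor seventh chord there is i7.

iv - V7/V - V65 - i7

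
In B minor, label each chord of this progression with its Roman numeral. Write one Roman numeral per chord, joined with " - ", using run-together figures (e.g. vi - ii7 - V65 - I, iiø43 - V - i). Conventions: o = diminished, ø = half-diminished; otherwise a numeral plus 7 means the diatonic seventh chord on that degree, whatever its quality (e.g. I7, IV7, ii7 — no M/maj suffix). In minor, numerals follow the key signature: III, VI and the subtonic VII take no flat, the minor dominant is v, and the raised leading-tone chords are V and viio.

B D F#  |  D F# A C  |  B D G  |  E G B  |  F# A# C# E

B-D-F#: minor triad on B = scale degree 1 → i.
D-F#-A-C: chromatic; D is V of VI, so V7/VI.
B-D-G: root G is the submediant; major triad there is VI6.
E-G-B has root E, degree 4 in B minor, so iv.
F#-A#-C#-E: dominant seventh chord on F# = scale degree 5 → V7.

i - V7/VI - VI6 - iv - V7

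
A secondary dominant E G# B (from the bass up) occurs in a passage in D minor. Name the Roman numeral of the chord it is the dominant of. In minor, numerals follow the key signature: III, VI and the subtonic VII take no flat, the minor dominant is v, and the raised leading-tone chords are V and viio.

V

The chord is a major triad on E.
A dominant resolves down a perfect fifth: E → A. In D minor, A is scale degree 5, i.e. V.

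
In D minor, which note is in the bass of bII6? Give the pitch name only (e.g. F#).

G

bII in D minor has root Eb; the chord is Eb-G-Bb.
The figure 6 means first inversion — the third is in the bass.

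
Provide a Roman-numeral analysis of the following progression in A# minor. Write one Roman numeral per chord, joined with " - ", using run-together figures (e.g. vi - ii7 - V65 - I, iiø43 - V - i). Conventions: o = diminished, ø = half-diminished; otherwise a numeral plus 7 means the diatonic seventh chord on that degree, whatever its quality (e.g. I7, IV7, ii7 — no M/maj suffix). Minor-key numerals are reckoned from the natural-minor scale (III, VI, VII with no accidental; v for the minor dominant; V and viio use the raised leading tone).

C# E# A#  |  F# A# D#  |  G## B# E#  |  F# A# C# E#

i6 - iv6 - V6 - VI7

C#-E#-A# has root A#, degree 1 in A# minor, so i6.
F#-A#-D# has root D#, degree 4 in A# minor, so iv6.
G##-B#-E#: root E# is the dominant; major triad there is V6.
F#-A#-C#-E#: major seventh chord on F# = scale degree 6 → VI7.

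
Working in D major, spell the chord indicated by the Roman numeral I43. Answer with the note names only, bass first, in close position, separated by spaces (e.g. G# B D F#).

In D major, the tonic is D, and the diatonic chord built there is a major seventh chord.
That chord is spelled D-F#-A-C#.
With the 43 figure the chord is in second inversion; from the bass A upward in close position it reads A-C#-D-F#.

A C# D F#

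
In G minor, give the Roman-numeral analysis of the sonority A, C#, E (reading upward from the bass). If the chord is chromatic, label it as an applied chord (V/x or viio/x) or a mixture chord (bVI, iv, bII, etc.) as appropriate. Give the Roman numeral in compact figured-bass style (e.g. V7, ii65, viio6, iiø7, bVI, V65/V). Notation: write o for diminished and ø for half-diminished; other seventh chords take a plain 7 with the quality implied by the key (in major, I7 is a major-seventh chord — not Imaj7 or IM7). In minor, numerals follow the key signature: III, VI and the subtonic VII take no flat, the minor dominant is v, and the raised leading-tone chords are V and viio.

The pitches A-C#-E form a major triad rooted on A.
A is not a diatonic chord root with this quality in G minor, but it lies a perfect fifth above D (V), so the chord functions as an applied dominant of V.

V/V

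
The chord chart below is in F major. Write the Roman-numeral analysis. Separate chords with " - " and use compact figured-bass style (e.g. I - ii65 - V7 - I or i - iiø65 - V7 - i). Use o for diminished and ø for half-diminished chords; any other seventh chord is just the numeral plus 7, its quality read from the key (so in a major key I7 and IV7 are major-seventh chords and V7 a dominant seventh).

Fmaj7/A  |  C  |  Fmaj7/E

Fmaj7/A has root F, degree 1 in F major, so I65.
C: root C is the dominant; major triad there is V.
Fmaj7/E: root F is the tonic; major seventh chord there is I42.

I65 - V - I42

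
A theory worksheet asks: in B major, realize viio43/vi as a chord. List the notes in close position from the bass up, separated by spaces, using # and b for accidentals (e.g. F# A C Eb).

C# E F## A#

viio43/vi is a secondary leading-tone chord. The target vi is G# in B major; the applied chord is rooted a semitone below, on F##.
Building a fully diminished seventh chord on F## gives F##-A#-C#-E.
The figured bass 43 indicates second inversion, placing the fifth (C#) in the bass: C#-E-F##-A#.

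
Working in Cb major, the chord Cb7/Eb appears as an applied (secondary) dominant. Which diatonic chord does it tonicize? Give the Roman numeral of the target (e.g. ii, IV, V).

IV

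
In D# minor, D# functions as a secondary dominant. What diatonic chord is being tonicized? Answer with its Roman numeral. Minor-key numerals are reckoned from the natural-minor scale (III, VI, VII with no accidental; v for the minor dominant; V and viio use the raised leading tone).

The chord is a major triad on D#.
A dominant resolves down a perfect fifth: D# → G#. In D# minor, G# is scale degree 4, i.e. iv.

iv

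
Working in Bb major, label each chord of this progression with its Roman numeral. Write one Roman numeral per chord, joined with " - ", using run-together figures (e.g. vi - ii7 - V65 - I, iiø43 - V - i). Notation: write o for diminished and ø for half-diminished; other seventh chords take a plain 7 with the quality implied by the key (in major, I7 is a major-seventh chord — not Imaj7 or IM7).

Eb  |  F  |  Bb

IV - V - I

Eb has root Eb, degree 4 in Bb major, so IV.
F: root F is the dominant; major triad there is V.
Bb: major triad on Bb = scale degree 1 → I.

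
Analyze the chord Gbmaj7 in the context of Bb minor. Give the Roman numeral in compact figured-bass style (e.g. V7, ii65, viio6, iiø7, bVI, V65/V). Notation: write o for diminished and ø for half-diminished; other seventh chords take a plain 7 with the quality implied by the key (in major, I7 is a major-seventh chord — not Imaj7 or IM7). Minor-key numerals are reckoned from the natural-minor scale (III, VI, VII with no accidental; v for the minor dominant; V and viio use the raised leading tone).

VI7

The pitches Gb-Bb-Db-F form a major seventh chord rooted on Gb.
Gb is scale degree 6 in Bb minor, and a major seventh chord on that degree is written VI7.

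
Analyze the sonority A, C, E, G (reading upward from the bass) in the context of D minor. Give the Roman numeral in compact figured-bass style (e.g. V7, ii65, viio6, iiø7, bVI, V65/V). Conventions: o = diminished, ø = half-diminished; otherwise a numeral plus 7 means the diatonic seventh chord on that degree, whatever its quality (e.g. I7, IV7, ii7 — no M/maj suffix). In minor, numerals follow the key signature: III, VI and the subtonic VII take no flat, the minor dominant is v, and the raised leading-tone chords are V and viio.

The pitches A-C-E-G form a minor seventh chord rooted on A.
In D minor, A is the dominant; the diatonic minor seventh chord there is v7.

v7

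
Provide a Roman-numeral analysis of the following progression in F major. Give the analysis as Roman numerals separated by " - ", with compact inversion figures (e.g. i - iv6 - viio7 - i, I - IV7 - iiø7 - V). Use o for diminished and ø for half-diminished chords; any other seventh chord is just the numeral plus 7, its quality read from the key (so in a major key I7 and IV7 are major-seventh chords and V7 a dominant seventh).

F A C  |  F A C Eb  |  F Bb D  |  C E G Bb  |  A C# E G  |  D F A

I - V7/IV - IV64 - V7 - V7/vi - vi

F-A-C: root F is the tonic; major triad there is I.
F-A-C-Eb: a dominant seventh chord on F, the applied dominant of IV → V7/IV.
F-Bb-D: root Bb is the subdominant; major triad there is IV64.
C-E-G-Bb: root C is the dominant; dominant seventh chord there is V7.
A-C#-E-G is the secondary dominant of vi (dominant seventh chord on A): V7/vi.
D-F-A: minor triad on D = scale degree 6 → vi.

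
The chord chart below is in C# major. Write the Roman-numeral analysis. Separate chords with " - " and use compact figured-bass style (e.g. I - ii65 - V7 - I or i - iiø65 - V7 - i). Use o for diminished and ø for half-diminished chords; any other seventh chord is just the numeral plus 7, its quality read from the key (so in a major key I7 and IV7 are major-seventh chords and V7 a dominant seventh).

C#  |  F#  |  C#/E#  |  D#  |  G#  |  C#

I - IV - I6 - V/V - V - I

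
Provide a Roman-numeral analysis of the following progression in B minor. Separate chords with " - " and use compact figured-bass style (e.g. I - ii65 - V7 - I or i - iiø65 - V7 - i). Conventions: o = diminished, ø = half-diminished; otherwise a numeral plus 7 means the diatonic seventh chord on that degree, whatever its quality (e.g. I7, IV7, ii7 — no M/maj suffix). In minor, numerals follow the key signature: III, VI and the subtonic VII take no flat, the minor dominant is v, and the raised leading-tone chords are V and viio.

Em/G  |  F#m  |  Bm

Em/G: minor triad on E = scale degree 4 → iv6.
F#m: minor triad on F# = scale degree 5 → v.
Bm: minor triad on B = scale degree 1 → i.

iv6 - v - i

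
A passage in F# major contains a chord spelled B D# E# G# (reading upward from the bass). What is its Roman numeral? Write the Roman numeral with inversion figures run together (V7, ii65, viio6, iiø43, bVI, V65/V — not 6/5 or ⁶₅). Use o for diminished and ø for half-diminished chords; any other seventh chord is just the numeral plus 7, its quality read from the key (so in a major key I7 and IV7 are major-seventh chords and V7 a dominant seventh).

The pitches E#-G#-B-D# form a half-diminished seventh chord rooted on E#.
E# is scale degree 7 in F# major, and a half-diminished seventh chord on that degree is written viiø7.
With B in the bass the chord is in second inversion, so the figured bass is 43.

viiø43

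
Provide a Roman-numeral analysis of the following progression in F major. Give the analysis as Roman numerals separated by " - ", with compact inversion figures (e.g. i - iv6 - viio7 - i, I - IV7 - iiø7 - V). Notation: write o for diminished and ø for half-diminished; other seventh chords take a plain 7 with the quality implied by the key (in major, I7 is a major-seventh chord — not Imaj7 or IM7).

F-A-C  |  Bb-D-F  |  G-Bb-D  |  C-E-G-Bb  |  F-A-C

I - IV - ii - V7 - I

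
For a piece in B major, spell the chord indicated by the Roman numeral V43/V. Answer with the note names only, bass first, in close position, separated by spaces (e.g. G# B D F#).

G# B C# E#

The slash means an applied dominant: we want the dominant of V. In B major, V is F# major, and its dominant is built on C#.
Building a dominant seventh chord on C# gives C#-E#-G#-B.
The figured bass 43 indicates second inversion, placing the fifth (G#) in the bass: G#-B-C#-E#.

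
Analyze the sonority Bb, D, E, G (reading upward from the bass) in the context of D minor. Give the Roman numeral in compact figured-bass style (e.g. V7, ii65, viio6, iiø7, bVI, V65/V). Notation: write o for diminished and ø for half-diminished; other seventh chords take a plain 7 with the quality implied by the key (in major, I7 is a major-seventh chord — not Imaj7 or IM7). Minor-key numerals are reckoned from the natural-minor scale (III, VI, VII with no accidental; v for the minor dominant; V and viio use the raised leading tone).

The pitches E-G-Bb-D form a half-diminished seventh chord rooted on E.
In D minor, E is the supertonic; the diatonic half-diminished seventh chord there is iiø7.
With Bb in the bass the chord is in second inversion, so the figured bass is 43.

iiø43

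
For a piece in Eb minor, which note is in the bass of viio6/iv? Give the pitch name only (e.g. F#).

Bb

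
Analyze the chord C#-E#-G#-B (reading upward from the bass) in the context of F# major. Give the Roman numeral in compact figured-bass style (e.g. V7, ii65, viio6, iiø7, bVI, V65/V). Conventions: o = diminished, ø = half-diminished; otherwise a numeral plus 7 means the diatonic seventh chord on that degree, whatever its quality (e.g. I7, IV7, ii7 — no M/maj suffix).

V7

Stacked in thirds the chord is C#-E#-G#-B: a dominant seventh chord on C#.
In F# major, C# is the dominant; the diatonic dominant seventh chord there is V7.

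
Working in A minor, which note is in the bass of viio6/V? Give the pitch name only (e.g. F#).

The applied chord viio6/V is rooted on D#: D#-F#-A.
The figure 6 means first inversion — the third is in the bass.

F#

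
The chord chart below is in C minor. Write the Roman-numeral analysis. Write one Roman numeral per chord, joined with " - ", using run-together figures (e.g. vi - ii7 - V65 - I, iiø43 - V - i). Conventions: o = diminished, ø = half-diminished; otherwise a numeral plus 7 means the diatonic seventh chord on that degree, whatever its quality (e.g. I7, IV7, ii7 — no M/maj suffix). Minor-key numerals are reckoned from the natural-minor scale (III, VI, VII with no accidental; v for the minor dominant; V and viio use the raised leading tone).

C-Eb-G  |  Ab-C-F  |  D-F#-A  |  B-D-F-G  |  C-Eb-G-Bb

C-Eb-G has root C, degree 1 in C minor, so i.
Ab-C-F: root F is the subdominant; minor triad there is iv6.
D-F#-A: chromatic; D is V of V, so V/V.
B-D-F-G has root G, degree 5 in C minor, so V65.
C-Eb-G-Bb has root C, degree 1 in C minor, so i7.

i - iv6 - V/V - V65 - i7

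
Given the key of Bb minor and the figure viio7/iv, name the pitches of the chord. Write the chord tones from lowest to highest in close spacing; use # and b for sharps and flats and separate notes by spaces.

D F Ab Cb

viio7/iv is a secondary leading-tone chord. The target iv is Eb in Bb minor; the applied chord is rooted a semitone below, on D.
Building a fully diminished seventh chord on D gives D-F-Ab-Cb.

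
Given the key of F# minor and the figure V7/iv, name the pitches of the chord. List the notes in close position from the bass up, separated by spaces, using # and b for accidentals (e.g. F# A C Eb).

F# A# C# E

V7/iv is a secondary dominant — the dominant seventh of iv. iv in F# minor is B, so the applied chord's root is F#, a perfect fifth above.
Building a dominant seventh chord on F# gives F#-A#-C#-E.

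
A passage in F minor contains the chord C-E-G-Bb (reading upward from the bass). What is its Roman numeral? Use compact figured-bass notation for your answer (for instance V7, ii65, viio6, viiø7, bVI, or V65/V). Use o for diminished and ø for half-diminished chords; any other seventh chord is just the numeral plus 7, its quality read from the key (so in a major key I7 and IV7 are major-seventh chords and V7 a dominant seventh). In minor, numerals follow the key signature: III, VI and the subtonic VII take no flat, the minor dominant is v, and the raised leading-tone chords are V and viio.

V7

The pitches C-E-G-Bb form a dominant seventh chord rooted on C.
C is scale degree 5 in F minor, and a dominant seventh chord on that degree is written V7.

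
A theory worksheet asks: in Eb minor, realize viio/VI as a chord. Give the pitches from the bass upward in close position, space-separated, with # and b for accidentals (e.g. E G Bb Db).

The slash marks an applied leading-tone chord: viio of VI. In Eb minor, VI is Cb, so the leading tone to it is Bb, a half step below.
Building a diminished triad on Bb gives Bb-Db-Fb.

Bb Db Fb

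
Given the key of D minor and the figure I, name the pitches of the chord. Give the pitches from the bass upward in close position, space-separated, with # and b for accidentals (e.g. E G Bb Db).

D F# A

Scale degree 1 in D minor is D; here the chord built on it is altered to a major triad. I is the major tonic (Picardy third), borrowed from the parallel major.
So the chord is D-F#-A.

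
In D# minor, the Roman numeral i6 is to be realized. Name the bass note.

i in D# minor has root D#; the chord is D#-F#-A#.
The figure 6 means first inversion — the third is in the bass.

F#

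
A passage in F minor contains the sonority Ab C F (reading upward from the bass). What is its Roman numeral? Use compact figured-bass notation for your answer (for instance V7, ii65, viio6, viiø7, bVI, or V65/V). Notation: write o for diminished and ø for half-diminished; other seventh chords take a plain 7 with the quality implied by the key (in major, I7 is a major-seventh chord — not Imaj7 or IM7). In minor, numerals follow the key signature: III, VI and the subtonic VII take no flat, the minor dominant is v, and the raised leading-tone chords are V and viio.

Stacked in thirds the chord is F-Ab-C: a minor triad on F.
F is scale degree 1 in F minor, and a minor triad on that degree is written i.
With Ab in the bass the chord is in first inversion, so the figured bass is 6.

i6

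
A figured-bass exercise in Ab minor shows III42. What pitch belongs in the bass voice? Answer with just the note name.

Bb

III in Ab minor has root Cb; the chord is Cb-Eb-Gb-Bb.
The figure 42 means third inversion — the seventh is in the bass.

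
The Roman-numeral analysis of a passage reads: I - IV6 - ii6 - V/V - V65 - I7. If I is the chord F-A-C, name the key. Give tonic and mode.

F major

The anchor chord is a major triad on F, labeled I.
If F is scale degree 1 and the mode makes that degree carry a major triad, the tonic is F and the mode is major.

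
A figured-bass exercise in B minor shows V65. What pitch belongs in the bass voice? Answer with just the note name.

V in B minor has root F#; the chord is F#-A#-C#-E.
The figure 65 means first inversion — the third is in the bass.

A#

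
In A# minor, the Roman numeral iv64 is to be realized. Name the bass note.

A#

iv in A# minor has root D#; the chord is D#-F#-A#.
The figure 64 means second inversion — the fifth is in the bass.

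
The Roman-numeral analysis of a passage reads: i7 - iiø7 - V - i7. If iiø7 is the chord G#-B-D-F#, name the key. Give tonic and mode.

F# minor

iiø7 is given as G#-B-D-F# — a half-diminished seventh chord with root G#.
Counting down one scale step from G# places the tonic on F#; a half-diminished seventh chord on degree 2 is diatonic only in minor.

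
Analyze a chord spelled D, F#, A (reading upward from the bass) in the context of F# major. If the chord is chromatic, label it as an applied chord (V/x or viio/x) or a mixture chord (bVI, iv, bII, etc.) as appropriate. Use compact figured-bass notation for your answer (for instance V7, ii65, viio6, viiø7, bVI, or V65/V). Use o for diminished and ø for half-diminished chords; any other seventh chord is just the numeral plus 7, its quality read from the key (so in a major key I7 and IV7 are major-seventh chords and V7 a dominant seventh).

bVI

The pitches D-F#-A form a major triad rooted on D.
D is the lowered sixth degree of F# major (diatonic 6 would be D#). This is a major triad on the lowered sixth degree, borrowed from the parallel minor.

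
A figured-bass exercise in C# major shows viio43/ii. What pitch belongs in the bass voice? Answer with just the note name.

G#

The applied chord viio43/ii is rooted on C##: C##-E#-G#-B.
The figure 43 means second inversion — the fifth is in the bass.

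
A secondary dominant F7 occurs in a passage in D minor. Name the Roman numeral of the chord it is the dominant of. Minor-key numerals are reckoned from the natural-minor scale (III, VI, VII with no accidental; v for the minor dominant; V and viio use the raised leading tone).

VI

The chord is a dominant seventh chord on F.
A dominant resolves down a perfect fifth: F → Bb. In D minor, Bb is scale degree 6, i.e. VI.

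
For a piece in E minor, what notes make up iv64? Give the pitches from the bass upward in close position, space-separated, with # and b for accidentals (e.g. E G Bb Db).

The numeral's case and figure indicate a minor triad. In E minor its root, the fourth degree, is A.
Stacking thirds from A gives A-C-E.
With the 64 figure the chord is in second inversion; from the bass E upward in close position it reads E-A-C.

E A C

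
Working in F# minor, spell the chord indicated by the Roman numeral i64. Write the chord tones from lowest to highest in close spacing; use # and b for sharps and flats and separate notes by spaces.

C# F# A

In F# minor, the tonic is F#, and the diatonic chord built there is a minor triad.
That chord is spelled F#-A-C#.
With the 64 figure the chord is in second inversion; from the bass C# upward in close position it reads C#-F#-A.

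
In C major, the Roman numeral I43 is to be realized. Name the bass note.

G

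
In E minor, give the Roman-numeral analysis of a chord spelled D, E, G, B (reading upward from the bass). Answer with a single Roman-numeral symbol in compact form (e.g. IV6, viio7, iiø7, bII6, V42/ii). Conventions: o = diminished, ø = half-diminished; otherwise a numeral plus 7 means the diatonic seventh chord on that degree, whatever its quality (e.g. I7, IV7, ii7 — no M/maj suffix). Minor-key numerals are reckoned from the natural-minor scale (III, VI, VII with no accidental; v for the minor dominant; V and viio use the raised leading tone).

i42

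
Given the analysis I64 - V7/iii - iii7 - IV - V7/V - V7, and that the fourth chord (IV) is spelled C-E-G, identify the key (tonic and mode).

G major

The chord C is a major triad rooted on C; its label is IV.
Counting down 3 scale steps from C places the tonic on G; a major triad on degree 4 is diatonic only in major.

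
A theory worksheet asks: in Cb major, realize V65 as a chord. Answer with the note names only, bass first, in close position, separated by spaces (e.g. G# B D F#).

Bb Db Fb Gb

In Cb major, scale degree 5 is Gb, and the diatonic chord built there is a dominant seventh chord.
That chord is spelled Gb-Bb-Db-Fb.
With the 65 figure the chord is in first inversion; from the bass Bb upward in close position it reads Bb-Db-Fb-Gb.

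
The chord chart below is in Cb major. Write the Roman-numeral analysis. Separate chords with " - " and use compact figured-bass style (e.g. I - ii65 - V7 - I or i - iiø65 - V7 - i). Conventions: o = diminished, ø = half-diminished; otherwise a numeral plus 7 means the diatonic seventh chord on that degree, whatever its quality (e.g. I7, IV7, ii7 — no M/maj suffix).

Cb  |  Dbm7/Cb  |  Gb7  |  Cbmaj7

I - ii42 - V7 - I7

Cb: major triad on Cb = scale degree 1 → I.
Dbm7/Cb: minor seventh chord on Db = scale degree 2 → ii42.
Gb7: dominant seventh chord on Gb = scale degree 5 → V7.
Cbmaj7: major seventh chord on Cb = scale degree 1 → I7.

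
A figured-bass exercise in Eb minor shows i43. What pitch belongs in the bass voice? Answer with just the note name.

i in Eb minor has root Eb; the chord is Eb-Gb-Bb-Db.
The figure 43 means second inversion — the fifth is in the bass.

Bb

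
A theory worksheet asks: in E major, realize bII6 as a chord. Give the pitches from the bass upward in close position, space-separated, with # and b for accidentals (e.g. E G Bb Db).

bII6 is the Neapolitan sixth — a major triad on the lowered second degree, here in its customary first inversion. In E major that root is F.
So the chord is F-A-C.
The figured bass 6 indicates first inversion, placing the third (A) in the bass: A-C-F.

A C F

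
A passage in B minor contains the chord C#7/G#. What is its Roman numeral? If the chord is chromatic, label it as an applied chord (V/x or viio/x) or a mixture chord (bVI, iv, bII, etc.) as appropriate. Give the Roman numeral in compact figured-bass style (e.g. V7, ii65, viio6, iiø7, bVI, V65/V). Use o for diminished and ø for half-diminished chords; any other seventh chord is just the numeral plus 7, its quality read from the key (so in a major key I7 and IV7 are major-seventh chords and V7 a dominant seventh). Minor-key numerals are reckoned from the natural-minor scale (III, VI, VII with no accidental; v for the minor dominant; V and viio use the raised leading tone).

Stacked in thirds the chord is C#-E#-G#-B: a dominant seventh chord on C#.
C# is not a diatonic chord root with this quality in B minor, but it lies a perfect fifth above F# (V), so the chord functions as an applied dominant of V.
With G# in the bass the chord is in second inversion, so the figured bass is 43.

V43/V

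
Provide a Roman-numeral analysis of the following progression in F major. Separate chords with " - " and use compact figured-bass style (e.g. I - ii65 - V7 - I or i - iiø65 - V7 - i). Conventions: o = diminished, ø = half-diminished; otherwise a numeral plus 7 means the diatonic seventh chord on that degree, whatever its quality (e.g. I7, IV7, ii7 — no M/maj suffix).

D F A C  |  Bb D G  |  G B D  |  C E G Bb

D-F-A-C has root D, degree 6 in F major, so vi7.
Bb-D-G has root G, degree 2 in F major, so ii6.
G-B-D: a major triad on G, the applied dominant of V → V/V.
C-E-G-Bb has root C, degree 5 in F major, so V7.

vi7 - ii6 - V/V - V7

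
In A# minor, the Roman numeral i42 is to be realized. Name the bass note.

G#

i in A# minor has root A#; the chord is A#-C#-E#-G#.
The figure 42 means third inversion — the seventh is in the bass.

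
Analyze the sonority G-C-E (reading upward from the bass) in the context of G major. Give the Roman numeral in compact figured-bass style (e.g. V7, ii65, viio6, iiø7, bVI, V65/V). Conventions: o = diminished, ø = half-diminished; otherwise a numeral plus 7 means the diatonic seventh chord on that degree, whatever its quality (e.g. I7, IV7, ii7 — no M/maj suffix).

The pitches C-E-G form a major triad rooted on C.
C is scale degree 4 in G major, and a major triad on that degree is written IV.
With G in the bass the chord is in second inversion, so the figured bass is 64.

IV64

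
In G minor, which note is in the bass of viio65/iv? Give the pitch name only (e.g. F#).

D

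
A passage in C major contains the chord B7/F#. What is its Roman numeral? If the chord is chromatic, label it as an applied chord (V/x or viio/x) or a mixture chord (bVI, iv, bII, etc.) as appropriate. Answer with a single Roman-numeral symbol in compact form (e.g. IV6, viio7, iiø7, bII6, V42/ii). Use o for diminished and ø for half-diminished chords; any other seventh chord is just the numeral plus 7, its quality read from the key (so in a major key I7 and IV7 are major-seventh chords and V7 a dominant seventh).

V43/iii

Stacked in thirds the chord is B-D#-F#-A: a dominant seventh chord on B.
B is not a diatonic chord root with this quality in C major, but it lies a perfect fifth above E (iii), so the chord functions as an applied dominant of iii.
With F# in the bass the chord is in second inversion, so the figured bass is 43.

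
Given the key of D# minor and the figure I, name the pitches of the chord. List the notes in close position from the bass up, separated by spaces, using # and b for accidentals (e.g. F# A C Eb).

D# F## A#

I is the major tonic (Picardy third), borrowed from the parallel major. In D# minor that root is D#.
So the chord is D#-F##-A#, a major triad.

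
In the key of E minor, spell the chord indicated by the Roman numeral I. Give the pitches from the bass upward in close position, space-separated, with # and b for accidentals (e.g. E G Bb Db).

I is the major tonic (Picardy third), borrowed from the parallel major. In E minor that root is E.
So the chord is E-G#-B, a major triad.

E G# B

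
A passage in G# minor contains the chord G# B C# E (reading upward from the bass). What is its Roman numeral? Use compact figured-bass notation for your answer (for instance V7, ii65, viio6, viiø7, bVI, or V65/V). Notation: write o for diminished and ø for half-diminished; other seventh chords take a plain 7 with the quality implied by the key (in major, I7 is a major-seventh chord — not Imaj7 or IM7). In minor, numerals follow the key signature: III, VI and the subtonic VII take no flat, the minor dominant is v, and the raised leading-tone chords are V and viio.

iv43

Stacked in thirds the chord is C#-E-G#-B: a minor seventh chord on C#.
In G# minor, C# is the subdominant; the diatonic minor seventh chord there is iv7.
With G# in the bass the chord is in second inversion, so the figured bass is 43.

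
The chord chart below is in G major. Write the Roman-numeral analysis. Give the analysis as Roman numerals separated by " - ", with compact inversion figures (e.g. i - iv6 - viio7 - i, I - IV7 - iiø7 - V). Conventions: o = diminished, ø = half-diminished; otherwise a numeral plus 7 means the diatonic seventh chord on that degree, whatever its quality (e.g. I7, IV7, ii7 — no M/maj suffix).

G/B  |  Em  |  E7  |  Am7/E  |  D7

I6 - vi - V7/ii - ii43 - V7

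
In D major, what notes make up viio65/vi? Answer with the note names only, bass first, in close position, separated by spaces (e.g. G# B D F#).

C# E G A#

viio65/vi is a secondary leading-tone chord. The target vi is B in D major; the applied chord is rooted a semitone below, on A#.
Building a fully diminished seventh chord on A# gives A#-C#-E-G.
The figured bass 65 indicates first inversion, placing the third (C#) in the bass: C#-E-G-A#.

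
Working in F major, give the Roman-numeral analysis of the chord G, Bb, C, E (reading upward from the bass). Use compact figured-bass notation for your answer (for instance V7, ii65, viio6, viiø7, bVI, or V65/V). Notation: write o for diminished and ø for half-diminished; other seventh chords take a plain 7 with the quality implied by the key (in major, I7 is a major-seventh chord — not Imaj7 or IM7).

Stacked in thirds the chord is C-E-G-Bb: a dominant seventh chord on C.
C is scale degree 5 in F major, and a dominant seventh chord on that degree is written V7.
With G in the bass the chord is in second inversion, so the figured bass is 43.

V43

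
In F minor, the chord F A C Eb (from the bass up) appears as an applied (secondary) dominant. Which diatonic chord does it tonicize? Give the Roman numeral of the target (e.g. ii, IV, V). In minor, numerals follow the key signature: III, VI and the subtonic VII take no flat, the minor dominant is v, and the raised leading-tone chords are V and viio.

The chord is a dominant seventh chord on F.
A dominant resolves down a perfect fifth: F → Bb. In F minor, Bb is scale degree 4, i.e. iv.

iv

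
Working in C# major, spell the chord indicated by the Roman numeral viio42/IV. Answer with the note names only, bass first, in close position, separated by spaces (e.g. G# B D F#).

D E# G# B

The slash marks an applied leading-tone chord: viio of IV. In C# major, IV is F#, so the leading tone to it is E#, a half step below.
Building a fully diminished seventh chord on E# gives E#-G#-B-D.
With the 42 figure the chord is in third inversion; from the bass D upward in close position it reads D-E#-G#-B.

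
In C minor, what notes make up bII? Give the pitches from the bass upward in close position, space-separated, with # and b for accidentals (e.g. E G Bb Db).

Db F Ab

bII is the Neapolitan chord — a major triad on the lowered second degree. In C minor that root is Db.
So the chord is Db-F-Ab, a major triad.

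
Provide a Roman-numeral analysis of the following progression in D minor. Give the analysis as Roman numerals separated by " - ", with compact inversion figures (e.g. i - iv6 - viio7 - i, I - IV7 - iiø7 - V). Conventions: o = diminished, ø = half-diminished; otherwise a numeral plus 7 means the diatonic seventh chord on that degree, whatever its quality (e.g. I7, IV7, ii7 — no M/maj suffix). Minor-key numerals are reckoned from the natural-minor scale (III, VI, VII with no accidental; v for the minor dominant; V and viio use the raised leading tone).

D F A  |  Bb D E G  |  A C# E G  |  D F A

D-F-A: minor triad on D = scale degree 1 → i.
Bb-D-E-G: half-diminished seventh chord on E = scale degree 2 → iiø43.
A-C#-E-G: dominant seventh chord on A = scale degree 5 → V7.
D-F-A: root D is the tonic; minor triad there is i.

i - iiø43 - V7 - i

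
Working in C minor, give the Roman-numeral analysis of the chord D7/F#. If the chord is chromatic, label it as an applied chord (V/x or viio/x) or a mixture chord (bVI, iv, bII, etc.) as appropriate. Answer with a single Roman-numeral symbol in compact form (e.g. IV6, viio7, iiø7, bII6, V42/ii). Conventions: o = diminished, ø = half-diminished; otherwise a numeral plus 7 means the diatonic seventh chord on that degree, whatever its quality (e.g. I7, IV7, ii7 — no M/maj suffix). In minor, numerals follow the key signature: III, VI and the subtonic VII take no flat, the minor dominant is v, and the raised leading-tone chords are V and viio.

V65/V

Stacked in thirds the chord is D-F#-A-C: a dominant seventh chord on D.
D is not a diatonic chord root with this quality in C minor, but it lies a perfect fifth above G (V), so the chord functions as an applied dominant of V.
With F# in the bass the chord is in first inversion, so the figured bass is 65.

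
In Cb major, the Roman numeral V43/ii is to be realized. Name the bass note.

Eb

The applied chord V43/ii is rooted on Ab: Ab-C-Eb-Gb.
The figure 43 means second inversion — the fifth is in the bass.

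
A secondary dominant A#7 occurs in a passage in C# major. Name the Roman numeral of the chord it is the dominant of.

ii

The chord is a dominant seventh chord on A#.
A dominant resolves down a perfect fifth: A# → D#. In C# major, D# is scale degree 2, i.e. ii.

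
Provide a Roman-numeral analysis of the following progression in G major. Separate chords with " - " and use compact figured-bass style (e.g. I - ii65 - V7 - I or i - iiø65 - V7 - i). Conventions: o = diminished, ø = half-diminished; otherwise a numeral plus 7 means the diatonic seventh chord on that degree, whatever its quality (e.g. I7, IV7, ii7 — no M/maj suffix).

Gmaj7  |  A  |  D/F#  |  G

I7 - V/V - V6 - I

Gmaj7: root G is the tonic; major seventh chord there is I7.
A: a major triad on A, the applied dominant of V → V/V.
D/F#: root D is the dominant; major triad there is V6.
G: root G is the tonic; major triad there is I.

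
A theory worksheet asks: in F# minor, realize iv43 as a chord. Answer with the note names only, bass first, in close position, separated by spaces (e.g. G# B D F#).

F# A B D

In F# minor, the subdominant is B, and the diatonic chord built there is a minor seventh chord.
That chord is spelled B-D-F#-A.
With the 43 figure the chord is in second inversion; from the bass F# upward in close position it reads F#-A-B-D.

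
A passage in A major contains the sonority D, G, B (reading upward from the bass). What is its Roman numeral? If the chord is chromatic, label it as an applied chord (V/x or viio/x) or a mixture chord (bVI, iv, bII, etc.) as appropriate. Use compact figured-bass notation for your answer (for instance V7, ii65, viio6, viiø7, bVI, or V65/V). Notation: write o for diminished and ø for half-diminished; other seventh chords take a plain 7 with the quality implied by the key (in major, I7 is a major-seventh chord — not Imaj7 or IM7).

Stacked in thirds the chord is G-B-D: a major triad on G.
G is the lowered seventh degree of A major (diatonic 7 would be G#). This is a major triad on the lowered seventh degree (the subtonic), borrowed from the parallel minor.
With D in the bass the chord is in second inversion, so the figured bass is 64.

bVII64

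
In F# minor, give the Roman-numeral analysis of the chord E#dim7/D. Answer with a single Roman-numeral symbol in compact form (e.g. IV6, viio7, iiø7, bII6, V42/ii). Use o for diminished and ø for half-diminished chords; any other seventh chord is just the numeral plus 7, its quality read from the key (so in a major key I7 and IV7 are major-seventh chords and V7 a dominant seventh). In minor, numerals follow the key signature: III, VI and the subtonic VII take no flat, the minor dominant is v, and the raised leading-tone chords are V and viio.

viio42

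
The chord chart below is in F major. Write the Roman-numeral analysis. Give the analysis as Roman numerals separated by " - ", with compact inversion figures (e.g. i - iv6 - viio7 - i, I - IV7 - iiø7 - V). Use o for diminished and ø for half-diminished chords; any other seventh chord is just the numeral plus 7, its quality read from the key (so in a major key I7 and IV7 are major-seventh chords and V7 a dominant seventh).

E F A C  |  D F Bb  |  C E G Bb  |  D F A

E-F-A-C has root F, degree 1 in F major, so I42.
D-F-Bb has root Bb, degree 4 in F major, so IV6.
C-E-G-Bb has root C, degree 5 in F major, so V7.
D-F-A: minor triad on D = scale degree 6 → vi.

I42 - IV6 - V7 - vi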